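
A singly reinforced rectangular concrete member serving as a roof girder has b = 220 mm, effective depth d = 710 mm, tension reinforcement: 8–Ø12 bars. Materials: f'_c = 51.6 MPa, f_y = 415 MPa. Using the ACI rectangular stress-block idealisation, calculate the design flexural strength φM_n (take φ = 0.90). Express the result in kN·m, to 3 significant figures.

φM_n ≈ 233 kN·m

A_s = 8 × 113 = 904 mm².
T = A_s f_y = 904 × 415 = 375160 N = 375.16 kN.
From C = T: a = T/(0.85 f'_c b) = 375160/(0.85 × 51.6 × 220) = 38.88 mm.
M_n = T(d − a/2) = 375.16 kN × (710 − 19.44) mm = 259.07 kN·m.
φM_n = 0.90 × 259.07 = 233.16 kN·m.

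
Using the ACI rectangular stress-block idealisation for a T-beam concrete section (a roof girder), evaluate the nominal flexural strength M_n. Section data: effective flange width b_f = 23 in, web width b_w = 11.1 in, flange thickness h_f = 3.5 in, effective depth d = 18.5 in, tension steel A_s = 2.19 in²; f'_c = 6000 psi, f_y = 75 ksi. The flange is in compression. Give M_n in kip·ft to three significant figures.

M_n ≈ 244 kip·ft

Tension: T = A_s f_y = 2.19 × 75 = 164.25 kips.
Try a within the flange: a = T/(0.85 f'_c b_f) = 164.25/(0.85 × 6 × 23) = 1.400 in.
Since a = 1.400 ≤ h_f = 3.5 in, the stress block lies entirely in the flange; analyse as a rectangular beam of width b_f.
M_n = T(d − a/2) = 164.25 × (18.5 − 0.7) = 2923.7 kip·in.
M_n = 2923.7/12 = 243.64 kip·ft.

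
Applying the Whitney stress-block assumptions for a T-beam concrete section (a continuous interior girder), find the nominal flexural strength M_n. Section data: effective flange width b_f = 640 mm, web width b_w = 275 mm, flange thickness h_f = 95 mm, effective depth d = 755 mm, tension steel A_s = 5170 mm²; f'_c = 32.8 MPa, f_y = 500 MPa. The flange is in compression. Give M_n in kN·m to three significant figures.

M_n ≈ 1730 kN·m

Tension: T = A_s f_y = 5170 × 500 = 2585000 N.
Try a within the flange: a = T/(0.85 f'_c b_f) = 2585000/(0.85 × 32.8 × 640) = 144.87 mm.
a = 144.87 > h_f = 95 mm: the block extends into the web. Split into flange-overhang and web parts.
C_f = 0.85 f'_c (b_f − b_w) h_f = 0.85 × 32.8 × (640 − 275) × 95 = 966739 N.
Remaining web compression depth: a_w = (T − C_f)/(0.85 f'_c b_w) = (2585000 − 966739)/(0.85 × 32.8 × 275) = 211.07 mm.
M_n = C_f(d − h_f/2) + (T − C_f)(d − a_w/2) = 966739 × (755 − 47.5) + 1618261 × (755 − 105.535) = 683.97 + 1051.00 = 1734.97 × 10⁶ N·mm.
M_n = 1734.97 kN·m.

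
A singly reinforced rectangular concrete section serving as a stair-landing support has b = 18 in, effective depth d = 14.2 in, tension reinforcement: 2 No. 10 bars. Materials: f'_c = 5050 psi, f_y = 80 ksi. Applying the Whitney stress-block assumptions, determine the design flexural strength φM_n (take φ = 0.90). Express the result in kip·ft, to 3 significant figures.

A_s = 2 × 1.27 = 2.54 in².
T = A_s f_y = 2.54 × 80 = 203.2 kips.
a = T/(0.85 f'_c b) = 203.2/(0.85 × 5.05 × 18) = 2.630 in.
M_n = T(d − a/2) = 203.2 × (14.2 − 1.315) = 2618.2 kip·in = 2618.2/12 = 218.18 kip·ft.
φM_n = 0.90 × 218.18 = 196.36 kip·ft.

φM_n ≈ 196 kip·ft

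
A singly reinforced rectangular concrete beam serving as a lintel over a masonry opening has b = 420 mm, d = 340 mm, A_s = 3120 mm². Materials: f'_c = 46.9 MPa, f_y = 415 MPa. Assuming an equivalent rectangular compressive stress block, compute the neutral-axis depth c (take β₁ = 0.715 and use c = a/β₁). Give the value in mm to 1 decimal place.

T = A_s f_y = 3120 × 415 = 1294800 N = 1294.8 kN.
Setting C = 0.85 f'_c a b equal to T: a = 1294800/(0.85 × 46.9 × 420) = 77.332 mm.
With β₁ = 0.715, c = a/β₁ = 77.332/0.715 = 108.2 mm.

c ≈ 108.2 mm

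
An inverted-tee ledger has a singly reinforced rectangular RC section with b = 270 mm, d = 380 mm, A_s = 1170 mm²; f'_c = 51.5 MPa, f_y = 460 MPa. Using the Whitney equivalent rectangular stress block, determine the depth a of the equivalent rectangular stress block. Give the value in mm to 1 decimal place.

T = A_s f_y = 1170 × 460 = 538200 N = 538.2 kN.
Setting C = 0.85 f'_c a b equal to T: a = 538200/(0.85 × 51.5 × 270) = 45.5 mm.

a ≈ 45.5 mm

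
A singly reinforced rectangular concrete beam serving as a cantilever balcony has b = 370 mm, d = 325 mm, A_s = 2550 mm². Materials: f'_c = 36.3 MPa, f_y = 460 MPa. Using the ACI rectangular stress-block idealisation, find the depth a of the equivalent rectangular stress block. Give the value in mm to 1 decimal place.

T = A_s f_y = 2550 × 460 = 1173000 N = 1173 kN.
Setting C = 0.85 f'_c a b equal to T: a = 1173000/(0.85 × 36.3 × 370) = 102.7 mm.

a ≈ 102.7 mm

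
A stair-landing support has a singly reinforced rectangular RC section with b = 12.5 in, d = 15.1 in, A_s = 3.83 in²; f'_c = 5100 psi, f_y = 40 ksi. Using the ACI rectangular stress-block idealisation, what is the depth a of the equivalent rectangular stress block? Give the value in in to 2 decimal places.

T = A_s f_y = 3.83 × 40 = 153.2 kips.
a = T/(0.85 f'_c b) = 153.2/(0.85 × 5.1 × 12.5) = 2.83 in.

a ≈ 2.83 in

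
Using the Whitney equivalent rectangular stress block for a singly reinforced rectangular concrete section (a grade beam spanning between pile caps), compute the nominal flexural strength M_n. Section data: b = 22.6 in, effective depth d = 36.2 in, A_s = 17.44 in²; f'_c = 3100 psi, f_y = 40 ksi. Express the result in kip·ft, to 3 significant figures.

M_n ≈ 1760 kip·ft

T = A_s f_y = 17.44 × 40 = 697.6 kips.
a = T/(0.85 f'_c b) = 697.6/(0.85 × 3.1 × 22.6) = 11.714 in.
M_n = T(d − a/2) = 697.6 × (36.2 − 5.857) = 21167.3 kip·in = 21167.3/12 = 1763.94 kip·ft.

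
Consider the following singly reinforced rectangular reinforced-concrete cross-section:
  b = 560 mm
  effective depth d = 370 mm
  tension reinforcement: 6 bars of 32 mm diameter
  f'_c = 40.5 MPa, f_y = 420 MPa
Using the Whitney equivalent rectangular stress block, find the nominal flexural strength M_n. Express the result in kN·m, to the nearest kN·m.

A_s = 6 × 804 = 4824 mm².
T = A_s f_y = 4824 × 420 = 2026080 N = 2026.08 kN.
From C = T: a = T/(0.85 f'_c b) = 2026080/(0.85 × 40.5 × 560) = 105.10 mm.
M_n = T(d − a/2) = 2026.08 kN × (370 − 52.55) mm = 643.18 kN·m.

M_n ≈ 643 kN·m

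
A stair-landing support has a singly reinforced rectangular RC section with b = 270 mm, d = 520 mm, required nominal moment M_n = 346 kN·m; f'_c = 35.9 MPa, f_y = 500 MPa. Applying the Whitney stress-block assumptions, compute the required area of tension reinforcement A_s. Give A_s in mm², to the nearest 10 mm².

A_s ≈ 1450 mm²

With M_n = 0.85 f'_c a b (d − a/2), solve the quadratic for a:
a = d − √(d² − 2M_n/(0.85 f'_c b)) = 520 − √(520² − 2 × 346×10⁶/(0.85 × 35.9 × 270)) = 88.25 mm.
A_s = 0.85 f'_c a b / f_y = 0.85 × 35.9 × 88.25 × 270 / 500 = 1454.2 mm².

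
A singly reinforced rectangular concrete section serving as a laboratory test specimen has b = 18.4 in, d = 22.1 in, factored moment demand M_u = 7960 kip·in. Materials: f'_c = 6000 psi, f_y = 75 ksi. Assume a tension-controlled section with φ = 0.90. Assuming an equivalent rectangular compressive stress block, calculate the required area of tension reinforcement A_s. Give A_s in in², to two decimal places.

M_n = M_u/φ = 7960/0.90 = 8844.44 kip·in.
From M_n = 0.85 f'_c a b (d − a/2):
a = d − √(d² − 2M_n/(0.85 f'_c b)) = 22.1 − √(22.1² − 2 × 8844.44/(0.85 × 6 × 18.4)) = 4.782 in.
A_s = 0.85 f'_c a b / f_y = 0.85 × 6 × 4.782 × 18.4 / 75 = 5.983 in².

A_s ≈ 5.98 in²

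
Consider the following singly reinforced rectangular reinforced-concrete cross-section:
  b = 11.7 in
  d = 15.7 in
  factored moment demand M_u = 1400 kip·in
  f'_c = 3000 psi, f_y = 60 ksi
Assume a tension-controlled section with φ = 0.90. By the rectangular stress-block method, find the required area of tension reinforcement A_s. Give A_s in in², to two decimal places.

M_n = M_u/φ = 1400/0.90 = 1555.56 kip·in.
From M_n = 0.85 f'_c a b (d − a/2):
a = d − √(d² − 2M_n/(0.85 f'_c b)) = 15.7 − √(15.7² − 2 × 1555.56/(0.85 × 3 × 11.7)) = 3.775 in.
A_s = 0.85 f'_c a b / f_y = 0.85 × 3 × 3.775 × 11.7 / 60 = 1.877 in².

A_s ≈ 1.88 in²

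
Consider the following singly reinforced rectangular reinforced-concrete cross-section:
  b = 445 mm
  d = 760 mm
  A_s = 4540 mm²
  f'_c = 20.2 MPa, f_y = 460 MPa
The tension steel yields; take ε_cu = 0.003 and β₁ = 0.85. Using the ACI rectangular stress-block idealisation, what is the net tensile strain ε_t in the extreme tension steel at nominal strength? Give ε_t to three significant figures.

ε_t ≈ 0.00409

a = A_s f_y/(0.85 f'_c b) = 273.33 mm.
β₁ = 0.85, so c = a/β₁ = 273.33/0.85 = 321.56 mm.
From the linear strain diagram with ε_cu = 0.003: ε_t = 0.003 (d − c)/c = 0.003 × (760 − 321.56)/321.56 = 0.00409.
ε_t is between 0.004 and 0.005 — transition zone.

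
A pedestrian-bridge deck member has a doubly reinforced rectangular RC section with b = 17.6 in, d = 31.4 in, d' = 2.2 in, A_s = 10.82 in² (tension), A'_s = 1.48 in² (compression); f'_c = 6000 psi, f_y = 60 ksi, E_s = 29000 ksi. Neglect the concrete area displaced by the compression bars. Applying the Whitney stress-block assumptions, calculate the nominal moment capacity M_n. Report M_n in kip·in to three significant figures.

Assume both steels yield.
a = (A_s − A'_s) f_y/(0.85 f'_c b) = (10.82 − 1.48) × 60/(0.85 × 6 × 17.6) = 6.243 in.
c = a/β₁ = 6.243/0.75 = 8.324 in; ε'_s = 0.003(c − d')/c = 0.0022 ≥ ε_y = 0.0021, so the compression steel yields.
M_n = (A_s − A'_s) f_y (d − a/2) + A'_s f_y (d − d') = 560.4 × (31.4 − 3.1215) + 88.8 × (31.4 − 2.2) = 15847.3 + 2593.0 = 18440.3 kip·in.

M_n ≈ 18400 kip·in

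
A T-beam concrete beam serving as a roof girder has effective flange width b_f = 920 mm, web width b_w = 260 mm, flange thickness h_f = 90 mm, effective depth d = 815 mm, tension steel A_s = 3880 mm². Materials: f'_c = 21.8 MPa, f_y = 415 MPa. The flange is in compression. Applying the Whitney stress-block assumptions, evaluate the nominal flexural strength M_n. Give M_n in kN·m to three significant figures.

Tension: T = A_s f_y = 3880 × 415 = 1610200 N.
Try a within the flange: a = T/(0.85 f'_c b_f) = 1610200/(0.85 × 21.8 × 920) = 94.45 mm.
a = 94.45 > h_f = 90 mm: the block extends into the web. Split into flange-overhang and web parts.
C_f = 0.85 f'_c (b_f − b_w) h_f = 0.85 × 21.8 × (920 − 260) × 90 = 1100682 N.
Remaining web compression depth: a_w = (T − C_f)/(0.85 f'_c b_w) = (1610200 − 1100682)/(0.85 × 21.8 × 260) = 105.76 mm.
M_n = C_f(d − h_f/2) + (T − C_f)(d − a_w/2) = 1100682 × (815 − 45) + 509518 × (815 − 52.88) = 847.53 + 388.31 = 1235.84 × 10⁶ N·mm.
M_n = 1235.84 kN·m.

M_n ≈ 1240 kN·m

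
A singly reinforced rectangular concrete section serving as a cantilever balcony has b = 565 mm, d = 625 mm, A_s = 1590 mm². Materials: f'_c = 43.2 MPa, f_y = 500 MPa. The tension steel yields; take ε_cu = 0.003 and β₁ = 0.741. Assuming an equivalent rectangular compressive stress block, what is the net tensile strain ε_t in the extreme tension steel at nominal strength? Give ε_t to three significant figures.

a = A_s f_y/(0.85 f'_c b) = 38.32 mm.
β₁ = 0.741, so c = a/β₁ = 38.32/0.741 = 51.71 mm.
From the linear strain diagram with ε_cu = 0.003: ε_t = 0.003 (d − c)/c = 0.003 × (625 − 51.71)/51.71 = 0.0333.
Since ε_t ≥ 0.005, the section is tension-controlled.

ε_t ≈ 0.0333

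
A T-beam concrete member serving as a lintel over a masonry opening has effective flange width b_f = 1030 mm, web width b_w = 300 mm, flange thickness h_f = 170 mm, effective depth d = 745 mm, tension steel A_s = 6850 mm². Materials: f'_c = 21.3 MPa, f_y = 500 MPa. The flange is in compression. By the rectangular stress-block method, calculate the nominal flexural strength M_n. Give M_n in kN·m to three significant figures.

M_n ≈ 2230 kN·m

Tension: T = A_s f_y = 6850 × 500 = 3425000 N.
Try a within the flange: a = T/(0.85 f'_c b_f) = 3425000/(0.85 × 21.3 × 1030) = 183.66 mm.
a = 183.66 > h_f = 170 mm: the block extends into the web. Split into flange-overhang and web parts.
C_f = 0.85 f'_c (b_f − b_w) h_f = 0.85 × 21.3 × (1030 − 300) × 170 = 2246831 N.
Remaining web compression depth: a_w = (T − C_f)/(0.85 f'_c b_w) = (3425000 − 2246831)/(0.85 × 21.3 × 300) = 216.91 mm.
M_n = C_f(d − h_f/2) + (T − C_f)(d − a_w/2) = 2246831 × (745 − 85) + 1178169 × (745 − 108.455) = 1482.91 + 749.96 = 2232.87 × 10⁶ N·mm.
M_n = 2232.87 kN·m.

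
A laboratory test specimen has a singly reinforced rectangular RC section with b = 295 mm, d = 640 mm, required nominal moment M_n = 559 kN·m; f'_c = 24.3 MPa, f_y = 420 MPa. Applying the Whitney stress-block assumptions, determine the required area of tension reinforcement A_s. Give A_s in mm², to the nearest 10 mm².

A_s ≈ 2390 mm²

With M_n = 0.85 f'_c a b (d − a/2), solve the quadratic for a:
a = d − √(d² − 2M_n/(0.85 f'_c b)) = 640 − √(640² − 2 × 559×10⁶/(0.85 × 24.3 × 295)) = 164.48 mm.
A_s = 0.85 f'_c a b / f_y = 0.85 × 24.3 × 164.48 × 295 / 420 = 2386.2 mm².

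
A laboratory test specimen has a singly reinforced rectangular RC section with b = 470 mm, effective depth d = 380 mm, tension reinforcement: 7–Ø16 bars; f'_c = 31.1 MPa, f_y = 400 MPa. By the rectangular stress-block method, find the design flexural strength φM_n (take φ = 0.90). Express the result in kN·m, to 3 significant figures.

φM_n ≈ 181 kN·m

A_s = 7 × 201 = 1407 mm².
T = A_s f_y = 1407 × 400 = 562800 N = 562.8 kN.
From C = T: a = T/(0.85 f'_c b) = 562800/(0.85 × 31.1 × 470) = 45.30 mm.
M_n = T(d − a/2) = 562.8 kN × (380 − 22.65) mm = 201.12 kN·m.
φM_n = 0.90 × 201.12 = 181.01 kN·m.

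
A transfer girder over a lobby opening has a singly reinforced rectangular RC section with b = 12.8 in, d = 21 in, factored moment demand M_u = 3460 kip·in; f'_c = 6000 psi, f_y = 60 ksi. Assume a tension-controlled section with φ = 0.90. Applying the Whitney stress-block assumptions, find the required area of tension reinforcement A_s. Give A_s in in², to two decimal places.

M_n = M_u/φ = 3460/0.90 = 3844.44 kip·in.
From M_n = 0.85 f'_c a b (d − a/2):
a = d − √(d² − 2M_n/(0.85 f'_c b)) = 21 − √(21² − 2 × 3844.44/(0.85 × 6 × 12.8)) = 3.022 in.
A_s = 0.85 f'_c a b / f_y = 0.85 × 6 × 3.022 × 12.8 / 60 = 3.288 in².

A_s ≈ 3.29 in²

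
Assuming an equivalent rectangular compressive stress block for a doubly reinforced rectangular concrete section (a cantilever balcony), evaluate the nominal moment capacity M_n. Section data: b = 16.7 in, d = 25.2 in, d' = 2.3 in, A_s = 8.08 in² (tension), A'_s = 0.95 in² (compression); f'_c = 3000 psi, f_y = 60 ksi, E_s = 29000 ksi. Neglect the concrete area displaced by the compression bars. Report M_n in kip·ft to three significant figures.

M_n ≈ 828 kip·ft

Assume both steels yield.
a = (A_s − A'_s) f_y/(0.85 f'_c b) = (8.08 − 0.95) × 60/(0.85 × 3 × 16.7) = 10.046 in.
c = a/β₁ = 10.046/0.85 = 11.819 in; ε'_s = 0.003(c − d')/c = 0.0024 ≥ ε_y = 0.0021, so the compression steel yields.
M_n = (A_s − A'_s) f_y (d − a/2) + A'_s f_y (d − d') = 427.8 × (25.2 − 5.023) + 57 × (25.2 − 2.3) = 8631.7 + 1305.3 = 9937.0 kip·in = 9937.0/12 = 828.08 kip·ft.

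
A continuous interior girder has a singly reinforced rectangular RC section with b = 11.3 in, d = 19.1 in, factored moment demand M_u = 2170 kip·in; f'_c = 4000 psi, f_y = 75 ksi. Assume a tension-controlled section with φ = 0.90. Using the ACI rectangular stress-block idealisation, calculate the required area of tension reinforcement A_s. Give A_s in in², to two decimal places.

M_n = M_u/φ = 2170/0.90 = 2411.11 kip·in.
From M_n = 0.85 f'_c a b (d − a/2):
a = d − √(d² − 2M_n/(0.85 f'_c b)) = 19.1 − √(19.1² − 2 × 2411.11/(0.85 × 4 × 11.3)) = 3.631 in.
A_s = 0.85 f'_c a b / f_y = 0.85 × 4 × 3.631 × 11.3 / 75 = 1.860 in².

A_s ≈ 1.86 in²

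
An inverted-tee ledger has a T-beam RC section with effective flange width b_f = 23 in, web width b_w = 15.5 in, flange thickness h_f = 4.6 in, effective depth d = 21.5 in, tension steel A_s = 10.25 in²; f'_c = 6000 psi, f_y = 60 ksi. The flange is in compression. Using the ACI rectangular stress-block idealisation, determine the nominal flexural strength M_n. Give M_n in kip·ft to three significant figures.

M_n ≈ 967 kip·ft

Tension: T = A_s f_y = 10.25 × 60 = 615 kips.
Try a within the flange: a = T/(0.85 f'_c b_f) = 615/(0.85 × 6 × 23) = 5.243 in.
a = 5.243 > h_f = 4.6 in: the block extends into the web. Split into flange-overhang and web parts.
C_f = 0.85 f'_c (b_f − b_w) h_f = 0.85 × 6 × (23 − 15.5) × 4.6 = 176.0 kips.
Remaining web compression depth: a_w = (T − C_f)/(0.85 f'_c b_w) = (615 − 176.0)/(0.85 × 6 × 15.5) = 5.553 in.
M_n = C_f(d − h_f/2) + (T − C_f)(d − a_w/2) = 176.0 × (21.5 − 2.3) + 439 × (21.5 − 2.7765) = 3379.2 + 8219.6 = 11598.8 kip·in.
M_n = 11598.8/12 = 966.57 kip·ft.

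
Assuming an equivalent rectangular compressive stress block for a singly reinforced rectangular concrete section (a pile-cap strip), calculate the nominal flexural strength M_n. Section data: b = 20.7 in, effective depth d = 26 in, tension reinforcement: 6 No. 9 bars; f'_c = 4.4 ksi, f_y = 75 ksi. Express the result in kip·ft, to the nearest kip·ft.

A_s = 6 × 1 = 6 in².
T = A_s f_y = 6 × 75 = 450 kips.
a = T/(0.85 f'_c b) = 450/(0.85 × 4.4 × 20.7) = 5.813 in.
M_n = T(d − a/2) = 450 × (26 − 2.9065) = 10392.1 kip·in = 10392.1/12 = 866.01 kip·ft.

M_n ≈ 866 kip·ft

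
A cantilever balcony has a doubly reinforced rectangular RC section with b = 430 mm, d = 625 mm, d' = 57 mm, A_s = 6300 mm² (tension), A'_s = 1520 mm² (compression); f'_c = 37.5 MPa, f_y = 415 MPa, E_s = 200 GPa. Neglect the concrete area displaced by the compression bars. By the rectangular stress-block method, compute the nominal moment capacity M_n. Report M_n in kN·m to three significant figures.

Assume both tension and compression steel yield.
Net tension couple steel: A_s − A'_s = 4780 mm².
a = (A_s − A'_s) f_y / (0.85 f'_c b) = 1983700/(0.85 × 37.5 × 430) = 144.73 mm.
c = a/β₁ = 144.73/0.782 = 185.08 mm; ε'_s = 0.003(c − d')/c = 0.0021 ≥ f_y/E_s = 0.0021, so compression steel does yield.
M_n = (A_s − A'_s) f_y (d − a/2) + A'_s f_y (d − d') = [1983700 × (625 − 72.365) + 630800 × (625 − 57)] × 10⁻⁶ = 1096.26 + 358.29 = 1454.55 kN·m.

M_n ≈ 1450 kN·m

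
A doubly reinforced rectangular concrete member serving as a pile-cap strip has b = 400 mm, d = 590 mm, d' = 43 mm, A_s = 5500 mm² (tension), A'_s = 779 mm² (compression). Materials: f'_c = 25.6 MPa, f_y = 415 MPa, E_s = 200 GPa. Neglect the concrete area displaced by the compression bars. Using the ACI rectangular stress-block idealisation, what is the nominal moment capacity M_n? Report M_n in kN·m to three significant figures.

M_n ≈ 1110 kN·m

Assume both tension and compression steel yield.
Net tension couple steel: A_s − A'_s = 4721 mm².
a = (A_s − A'_s) f_y / (0.85 f'_c b) = 1959215/(0.85 × 25.6 × 400) = 225.09 mm.
c = a/β₁ = 225.09/0.85 = 264.81 mm; ε'_s = 0.003(c − d')/c = 0.0025 ≥ f_y/E_s = 0.0021, so compression steel does yield.
M_n = (A_s − A'_s) f_y (d − a/2) + A'_s f_y (d − d') = [1959215 × (590 − 112.545) + 323285 × (590 − 43)] × 10⁻⁶ = 935.44 + 176.84 = 1112.28 kN·m.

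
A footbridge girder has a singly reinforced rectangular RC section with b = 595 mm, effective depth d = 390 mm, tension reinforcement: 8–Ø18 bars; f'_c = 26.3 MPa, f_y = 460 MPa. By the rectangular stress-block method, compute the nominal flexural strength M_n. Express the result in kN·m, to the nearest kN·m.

A_s = 8 × 254 = 2032 mm².
T = A_s f_y = 2032 × 460 = 934720 N = 934.72 kN.
From C = T: a = T/(0.85 f'_c b) = 934720/(0.85 × 26.3 × 595) = 70.27 mm.
M_n = T(d − a/2) = 934.72 kN × (390 − 35.135) mm = 331.70 kN·m.

M_n ≈ 332 kN·m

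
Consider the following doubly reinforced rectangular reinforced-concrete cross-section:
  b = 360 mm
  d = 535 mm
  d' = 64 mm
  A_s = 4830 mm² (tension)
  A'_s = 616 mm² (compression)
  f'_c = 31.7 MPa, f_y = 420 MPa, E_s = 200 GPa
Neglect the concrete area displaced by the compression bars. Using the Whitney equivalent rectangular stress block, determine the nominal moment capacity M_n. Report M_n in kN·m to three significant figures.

M_n ≈ 907 kN·m

Assume both tension and compression steel yield.
Net tension couple steel: A_s − A'_s = 4214 mm².
a = (A_s − A'_s) f_y / (0.85 f'_c b) = 1769880/(0.85 × 31.7 × 360) = 182.46 mm.
c = a/β₁ = 182.46/0.824 = 221.43 mm; ε'_s = 0.003(c − d')/c = 0.0021 ≥ f_y/E_s = 0.0021, so compression steel does yield.
M_n = (A_s − A'_s) f_y (d − a/2) + A'_s f_y (d − d') = [1769880 × (535 − 91.23) + 258720 × (535 − 64)] × 10⁻⁶ = 785.42 + 121.86 = 907.28 kN·m.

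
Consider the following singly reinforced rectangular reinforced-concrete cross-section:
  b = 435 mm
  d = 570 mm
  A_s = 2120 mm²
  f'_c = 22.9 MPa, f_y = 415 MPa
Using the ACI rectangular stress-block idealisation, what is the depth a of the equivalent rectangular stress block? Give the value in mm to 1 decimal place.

a ≈ 103.9 mm

T = A_s f_y = 2120 × 415 = 879800 N = 879.8 kN.
Setting C = 0.85 f'_c a b equal to T: a = 879800/(0.85 × 22.9 × 435) = 103.9 mm.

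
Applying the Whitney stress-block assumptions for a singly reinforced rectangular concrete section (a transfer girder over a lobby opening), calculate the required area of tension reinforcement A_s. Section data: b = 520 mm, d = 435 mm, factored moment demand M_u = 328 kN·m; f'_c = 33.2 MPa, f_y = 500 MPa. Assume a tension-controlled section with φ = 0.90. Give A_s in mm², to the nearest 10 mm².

A_s ≈ 1800 mm²

M_n = M_u/φ = 328/0.90 = 364.444 kN·m.
With M_n = 0.85 f'_c a b (d − a/2), solve the quadratic for a:
a = d − √(d² − 2M_n/(0.85 f'_c b)) = 435 − √(435² − 2 × 364.444×10⁶/(0.85 × 33.2 × 520)) = 61.43 mm.
A_s = 0.85 f'_c a b / f_y = 0.85 × 33.2 × 61.43 × 520 / 500 = 1802.9 mm².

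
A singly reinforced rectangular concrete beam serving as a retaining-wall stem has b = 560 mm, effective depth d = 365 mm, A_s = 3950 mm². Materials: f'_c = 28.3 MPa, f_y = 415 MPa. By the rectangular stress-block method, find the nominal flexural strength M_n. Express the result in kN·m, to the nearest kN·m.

T = A_s f_y = 3950 × 415 = 1639250 N = 1639.25 kN.
From C = T: a = T/(0.85 f'_c b) = 1639250/(0.85 × 28.3 × 560) = 121.69 mm.
M_n = T(d − a/2) = 1639.25 kN × (365 − 60.845) mm = 498.59 kN·m.

M_n ≈ 499 kN·m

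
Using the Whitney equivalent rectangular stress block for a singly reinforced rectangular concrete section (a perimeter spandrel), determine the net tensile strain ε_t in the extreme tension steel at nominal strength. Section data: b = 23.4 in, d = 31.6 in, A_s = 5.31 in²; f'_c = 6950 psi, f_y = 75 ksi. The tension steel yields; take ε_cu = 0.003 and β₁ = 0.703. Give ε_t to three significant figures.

ε_t ≈ 0.0201

a = A_s f_y/(0.85 f'_c b) = 2.881 in.
β₁ = 0.703, so c = a/β₁ = 2.881/0.703 = 4.098 in.
From the linear strain diagram with ε_cu = 0.003: ε_t = 0.003 (d − c)/c = 0.003 × (31.6 − 4.098)/4.098 = 0.0201.
Since ε_t ≥ 0.005, the section is tension-controlled.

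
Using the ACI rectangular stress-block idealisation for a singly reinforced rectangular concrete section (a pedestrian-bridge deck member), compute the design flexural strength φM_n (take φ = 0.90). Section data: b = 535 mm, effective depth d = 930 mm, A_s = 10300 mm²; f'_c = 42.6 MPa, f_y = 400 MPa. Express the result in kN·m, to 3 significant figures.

T = A_s f_y = 10300 × 400 = 4120000 N = 4120 kN.
From C = T: a = T/(0.85 f'_c b) = 4120000/(0.85 × 42.6 × 535) = 212.67 mm.
M_n = T(d − a/2) = 4120 kN × (930 − 106.335) mm = 3393.50 kN·m.
φM_n = 0.90 × 3393.50 = 3054.15 kN·m.

φM_n ≈ 3050 kN·m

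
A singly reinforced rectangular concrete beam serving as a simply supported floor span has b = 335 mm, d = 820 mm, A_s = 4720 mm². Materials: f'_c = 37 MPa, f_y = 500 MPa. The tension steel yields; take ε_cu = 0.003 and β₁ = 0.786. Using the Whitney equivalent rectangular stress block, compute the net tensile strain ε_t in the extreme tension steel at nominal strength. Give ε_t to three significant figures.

ε_t ≈ 0.00563

a = A_s f_y/(0.85 f'_c b) = 224.00 mm.
β₁ = 0.786, so c = a/β₁ = 224.00/0.786 = 284.99 mm.
From the linear strain diagram with ε_cu = 0.003: ε_t = 0.003 (d − c)/c = 0.003 × (820 − 284.99)/284.99 = 0.00563.
Since ε_t ≥ 0.005, the section is tension-controlled.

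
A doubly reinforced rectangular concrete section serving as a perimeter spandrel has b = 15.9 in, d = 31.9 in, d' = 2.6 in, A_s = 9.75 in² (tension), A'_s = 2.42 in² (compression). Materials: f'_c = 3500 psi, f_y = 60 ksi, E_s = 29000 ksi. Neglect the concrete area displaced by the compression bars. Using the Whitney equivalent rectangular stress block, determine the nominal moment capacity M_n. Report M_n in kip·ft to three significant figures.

Assume both steels yield.
a = (A_s − A'_s) f_y/(0.85 f'_c b) = (9.75 − 2.42) × 60/(0.85 × 3.5 × 15.9) = 9.298 in.
c = a/β₁ = 9.298/0.85 = 10.939 in; ε'_s = 0.003(c − d')/c = 0.0023 ≥ ε_y = 0.0021, so the compression steel yields.
M_n = (A_s − A'_s) f_y (d − a/2) + A'_s f_y (d − d') = 439.8 × (31.9 − 4.649) + 145.2 × (31.9 − 2.6) = 11985.0 + 4254.4 = 16239.4 kip·in = 16239.4/12 = 1353.28 kip·ft.

M_n ≈ 1350 kip·ft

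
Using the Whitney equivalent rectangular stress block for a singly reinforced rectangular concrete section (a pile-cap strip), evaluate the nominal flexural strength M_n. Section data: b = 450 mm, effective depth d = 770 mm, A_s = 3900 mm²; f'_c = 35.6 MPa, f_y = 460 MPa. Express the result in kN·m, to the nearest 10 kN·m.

T = A_s f_y = 3900 × 460 = 1794000 N = 1794 kN.
From C = T: a = T/(0.85 f'_c b) = 1794000/(0.85 × 35.6 × 450) = 131.75 mm.
M_n = T(d − a/2) = 1794 kN × (770 − 65.875) mm = 1263.20 kN·m.

M_n ≈ 1260 kN·m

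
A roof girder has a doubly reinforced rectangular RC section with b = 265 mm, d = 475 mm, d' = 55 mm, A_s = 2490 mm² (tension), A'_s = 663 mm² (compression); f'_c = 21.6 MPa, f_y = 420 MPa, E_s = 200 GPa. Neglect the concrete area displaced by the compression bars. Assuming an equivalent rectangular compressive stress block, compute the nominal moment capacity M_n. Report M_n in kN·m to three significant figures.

M_n ≈ 421 kN·m

Assume both tension and compression steel yield.
Net tension couple steel: A_s − A'_s = 1827 mm².
a = (A_s − A'_s) f_y / (0.85 f'_c b) = 767340/(0.85 × 21.6 × 265) = 157.71 mm.
c = a/β₁ = 157.71/0.85 = 185.54 mm; ε'_s = 0.003(c − d')/c = 0.0021 ≥ f_y/E_s = 0.0021, so compression steel does yield.
M_n = (A_s − A'_s) f_y (d − a/2) + A'_s f_y (d − d') = [767340 × (475 − 78.855) + 278460 × (475 − 55)] × 10⁻⁶ = 303.98 + 116.95 = 420.93 kN·m.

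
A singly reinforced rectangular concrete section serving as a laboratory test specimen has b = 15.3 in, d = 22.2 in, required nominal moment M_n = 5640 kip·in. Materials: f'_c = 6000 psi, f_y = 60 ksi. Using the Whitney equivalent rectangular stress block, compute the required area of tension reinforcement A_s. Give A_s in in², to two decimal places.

A_s ≈ 4.60 in²

From M_n = 0.85 f'_c a b (d − a/2):
a = d − √(d² − 2M_n/(0.85 f'_c b)) = 22.2 − √(22.2² − 2 × 5640/(0.85 × 6 × 15.3)) = 3.538 in.
A_s = 0.85 f'_c a b / f_y = 0.85 × 6 × 3.538 × 15.3 / 60 = 4.601 in².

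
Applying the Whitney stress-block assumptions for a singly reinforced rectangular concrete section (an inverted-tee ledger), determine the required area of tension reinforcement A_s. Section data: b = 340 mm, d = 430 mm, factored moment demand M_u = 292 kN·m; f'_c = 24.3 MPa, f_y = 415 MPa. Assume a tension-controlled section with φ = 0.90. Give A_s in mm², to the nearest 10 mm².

M_n = M_u/φ = 292/0.90 = 324.444 kN·m.
With M_n = 0.85 f'_c a b (d − a/2), solve the quadratic for a:
a = d − √(d² − 2M_n/(0.85 f'_c b)) = 430 − √(430² − 2 × 324.444×10⁶/(0.85 × 24.3 × 340)) = 125.86 mm.
A_s = 0.85 f'_c a b / f_y = 0.85 × 24.3 × 125.86 × 340 / 415 = 2129.8 mm².

A_s ≈ 2130 mm²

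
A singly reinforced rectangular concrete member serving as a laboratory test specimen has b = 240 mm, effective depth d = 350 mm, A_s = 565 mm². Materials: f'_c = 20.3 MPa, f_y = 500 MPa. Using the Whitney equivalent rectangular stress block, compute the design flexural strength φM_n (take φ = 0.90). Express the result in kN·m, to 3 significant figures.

φM_n ≈ 80.3 kN·m

T = A_s f_y = 565 × 500 = 282500 N = 282.5 kN.
From C = T: a = T/(0.85 f'_c b) = 282500/(0.85 × 20.3 × 240) = 68.22 mm.
M_n = T(d − a/2) = 282.5 kN × (350 − 34.11) mm = 89.24 kN·m.
φM_n = 0.90 × 89.24 = 80.32 kN·m.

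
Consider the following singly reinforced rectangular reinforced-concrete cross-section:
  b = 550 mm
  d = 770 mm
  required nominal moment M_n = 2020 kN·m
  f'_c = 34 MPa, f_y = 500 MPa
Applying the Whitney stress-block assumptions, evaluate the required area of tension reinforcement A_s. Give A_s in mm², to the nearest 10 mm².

With M_n = 0.85 f'_c a b (d − a/2), solve the quadratic for a:
a = d − √(d² − 2M_n/(0.85 f'_c b)) = 770 − √(770² − 2 × 2020×10⁶/(0.85 × 34 × 550)) = 187.99 mm.
A_s = 0.85 f'_c a b / f_y = 0.85 × 34 × 187.99 × 550 / 500 = 5976.2 mm².

A_s ≈ 5980 mm²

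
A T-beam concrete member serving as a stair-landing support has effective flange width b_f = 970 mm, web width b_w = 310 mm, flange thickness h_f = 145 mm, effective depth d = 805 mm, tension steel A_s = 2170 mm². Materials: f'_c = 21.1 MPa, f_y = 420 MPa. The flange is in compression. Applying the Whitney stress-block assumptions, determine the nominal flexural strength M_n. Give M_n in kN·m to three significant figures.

M_n ≈ 710 kN·m

Tension: T = A_s f_y = 2170 × 420 = 911400 N.
Try a within the flange: a = T/(0.85 f'_c b_f) = 911400/(0.85 × 21.1 × 970) = 52.39 mm.
Since a = 52.39 ≤ h_f = 145 mm, the stress block lies entirely in the flange; analyse as a rectangular beam of width b_f.
M_n = T(d − a/2) = 911400 × (805 − 26.195) = 709.80 × 10⁶ N·mm.
M_n = 709.80 kN·m.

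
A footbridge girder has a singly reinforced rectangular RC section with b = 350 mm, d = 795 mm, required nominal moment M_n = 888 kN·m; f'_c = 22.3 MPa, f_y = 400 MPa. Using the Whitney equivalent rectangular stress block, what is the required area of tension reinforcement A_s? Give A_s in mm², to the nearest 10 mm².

With M_n = 0.85 f'_c a b (d − a/2), solve the quadratic for a:
a = d − √(d² − 2M_n/(0.85 f'_c b)) = 795 − √(795² − 2 × 888×10⁶/(0.85 × 22.3 × 350)) = 191.41 mm.
A_s = 0.85 f'_c a b / f_y = 0.85 × 22.3 × 191.41 × 350 / 400 = 3174.7 mm².

A_s ≈ 3170 mm²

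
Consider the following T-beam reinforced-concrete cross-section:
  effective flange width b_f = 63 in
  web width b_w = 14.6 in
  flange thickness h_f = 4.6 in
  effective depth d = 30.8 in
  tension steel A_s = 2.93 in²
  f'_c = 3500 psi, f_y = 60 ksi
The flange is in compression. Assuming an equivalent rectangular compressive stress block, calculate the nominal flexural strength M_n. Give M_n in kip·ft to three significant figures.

M_n ≈ 444 kip·ft

Tension: T = A_s f_y = 2.93 × 60 = 175.8 kips.
Try a within the flange: a = T/(0.85 f'_c b_f) = 175.8/(0.85 × 3.5 × 63) = 0.938 in.
Since a = 0.938 ≤ h_f = 4.6 in, the stress block lies entirely in the flange; analyse as a rectangular beam of width b_f.
M_n = T(d − a/2) = 175.8 × (30.8 − 0.469) = 5332.2 kip·in.
M_n = 5332.2/12 = 444.35 kip·ft.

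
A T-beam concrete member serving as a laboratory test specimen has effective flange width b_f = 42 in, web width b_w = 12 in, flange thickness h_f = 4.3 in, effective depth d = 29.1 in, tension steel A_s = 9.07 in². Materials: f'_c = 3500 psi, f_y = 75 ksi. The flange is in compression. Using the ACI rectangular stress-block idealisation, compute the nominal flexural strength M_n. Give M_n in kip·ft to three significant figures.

M_n ≈ 1480 kip·ft

Tension: T = A_s f_y = 9.07 × 75 = 680.25 kips.
Try a within the flange: a = T/(0.85 f'_c b_f) = 680.25/(0.85 × 3.5 × 42) = 5.444 in.
a = 5.444 > h_f = 4.3 in: the block extends into the web. Split into flange-overhang and web parts.
C_f = 0.85 f'_c (b_f − b_w) h_f = 0.85 × 3.5 × (42 − 12) × 4.3 = 383.8 kips.
Remaining web compression depth: a_w = (T − C_f)/(0.85 f'_c b_w) = (680.25 − 383.8)/(0.85 × 3.5 × 12) = 8.304 in.
M_n = C_f(d − h_f/2) + (T − C_f)(d − a_w/2) = 383.8 × (29.1 − 2.15) + 296.45 × (29.1 − 4.152) = 10343.4 + 7395.8 = 17739.2 kip·in.
M_n = 17739.2/12 = 1478.27 kip·ft.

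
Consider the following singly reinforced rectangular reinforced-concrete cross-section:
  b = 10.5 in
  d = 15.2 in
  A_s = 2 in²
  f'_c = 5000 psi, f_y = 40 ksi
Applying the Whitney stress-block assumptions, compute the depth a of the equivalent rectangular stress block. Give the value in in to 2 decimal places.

T = A_s f_y = 2 × 40 = 80 kips.
a = T/(0.85 f'_c b) = 80/(0.85 × 5 × 10.5) = 1.79 in.

a ≈ 1.79 in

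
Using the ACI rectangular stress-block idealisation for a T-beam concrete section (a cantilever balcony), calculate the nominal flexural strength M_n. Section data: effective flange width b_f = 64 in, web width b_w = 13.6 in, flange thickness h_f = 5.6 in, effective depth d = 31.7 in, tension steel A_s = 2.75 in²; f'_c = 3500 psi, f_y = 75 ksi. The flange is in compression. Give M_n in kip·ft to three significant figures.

Tension: T = A_s f_y = 2.75 × 75 = 206.25 kips.
Try a within the flange: a = T/(0.85 f'_c b_f) = 206.25/(0.85 × 3.5 × 64) = 1.083 in.
Since a = 1.083 ≤ h_f = 5.6 in, the stress block lies entirely in the flange; analyse as a rectangular beam of width b_f.
M_n = T(d − a/2) = 206.25 × (31.7 − 0.5415) = 6426.4 kip·in.
M_n = 6426.4/12 = 535.53 kip·ft.

M_n ≈ 536 kip·ft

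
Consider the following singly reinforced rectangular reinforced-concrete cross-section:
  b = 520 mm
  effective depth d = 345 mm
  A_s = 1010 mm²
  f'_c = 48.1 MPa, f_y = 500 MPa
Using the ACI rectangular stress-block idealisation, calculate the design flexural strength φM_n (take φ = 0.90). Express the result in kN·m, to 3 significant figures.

T = A_s f_y = 1010 × 500 = 505000 N = 505 kN.
From C = T: a = T/(0.85 f'_c b) = 505000/(0.85 × 48.1 × 520) = 23.75 mm.
M_n = T(d − a/2) = 505 kN × (345 − 11.875) mm = 168.23 kN·m.
φM_n = 0.90 × 168.23 = 151.41 kN·m.

φM_n ≈ 151 kN·m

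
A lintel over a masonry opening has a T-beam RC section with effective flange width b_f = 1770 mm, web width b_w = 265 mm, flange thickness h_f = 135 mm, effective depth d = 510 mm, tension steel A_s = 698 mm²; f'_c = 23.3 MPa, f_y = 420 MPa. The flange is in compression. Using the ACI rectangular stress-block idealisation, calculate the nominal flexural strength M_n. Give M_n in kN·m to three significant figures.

M_n ≈ 148 kN·m

Tension: T = A_s f_y = 698 × 420 = 293160 N.
Try a within the flange: a = T/(0.85 f'_c b_f) = 293160/(0.85 × 23.3 × 1770) = 8.36 mm.
Since a = 8.36 ≤ h_f = 135 mm, the stress block lies entirely in the flange; analyse as a rectangular beam of width b_f.
M_n = T(d − a/2) = 293160 × (510 − 4.18) = 148.29 × 10⁶ N·mm.
M_n = 148.29 kN·m.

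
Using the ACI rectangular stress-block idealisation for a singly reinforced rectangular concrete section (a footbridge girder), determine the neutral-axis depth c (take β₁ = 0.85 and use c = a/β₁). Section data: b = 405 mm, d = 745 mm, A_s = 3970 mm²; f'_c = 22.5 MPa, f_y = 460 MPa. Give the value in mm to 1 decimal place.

T = A_s f_y = 3970 × 460 = 1826200 N = 1826.2 kN.
Setting C = 0.85 f'_c a b equal to T: a = 1826200/(0.85 × 22.5 × 405) = 235.772 mm.
With β₁ = 0.85, c = a/β₁ = 235.772/0.85 = 277.4 mm.

c ≈ 277.4 mm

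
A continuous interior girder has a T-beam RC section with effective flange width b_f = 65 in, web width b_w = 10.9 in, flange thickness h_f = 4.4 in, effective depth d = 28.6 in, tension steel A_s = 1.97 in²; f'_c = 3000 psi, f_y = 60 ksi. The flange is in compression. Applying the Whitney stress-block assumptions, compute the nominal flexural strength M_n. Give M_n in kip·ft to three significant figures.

M_n ≈ 278 kip·ft

Tension: T = A_s f_y = 1.97 × 60 = 118.2 kips.
Try a within the flange: a = T/(0.85 f'_c b_f) = 118.2/(0.85 × 3 × 65) = 0.713 in.
Since a = 0.713 ≤ h_f = 4.4 in, the stress block lies entirely in the flange; analyse as a rectangular beam of width b_f.
M_n = T(d − a/2) = 118.2 × (28.6 − 0.3565) = 3338.4 kip·in.
M_n = 3338.4/12 = 278.20 kip·ft.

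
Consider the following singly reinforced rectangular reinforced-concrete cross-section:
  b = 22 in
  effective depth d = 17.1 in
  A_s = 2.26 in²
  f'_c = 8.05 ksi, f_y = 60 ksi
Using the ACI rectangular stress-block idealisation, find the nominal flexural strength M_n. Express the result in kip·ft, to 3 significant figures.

M_n ≈ 188 kip·ft

T = A_s f_y = 2.26 × 60 = 135.6 kips.
a = T/(0.85 f'_c b) = 135.6/(0.85 × 8.05 × 22) = 0.901 in.
M_n = T(d − a/2) = 135.6 × (17.1 − 0.4505) = 2257.7 kip·in = 2257.7/12 = 188.14 kip·ft.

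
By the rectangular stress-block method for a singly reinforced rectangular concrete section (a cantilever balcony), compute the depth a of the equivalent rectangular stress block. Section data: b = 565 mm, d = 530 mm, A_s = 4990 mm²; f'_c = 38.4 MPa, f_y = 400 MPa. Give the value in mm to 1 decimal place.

T = A_s f_y = 4990 × 400 = 1996000 N = 1996 kN.
Setting C = 0.85 f'_c a b equal to T: a = 1996000/(0.85 × 38.4 × 565) = 108.2 mm.

a ≈ 108.2 mm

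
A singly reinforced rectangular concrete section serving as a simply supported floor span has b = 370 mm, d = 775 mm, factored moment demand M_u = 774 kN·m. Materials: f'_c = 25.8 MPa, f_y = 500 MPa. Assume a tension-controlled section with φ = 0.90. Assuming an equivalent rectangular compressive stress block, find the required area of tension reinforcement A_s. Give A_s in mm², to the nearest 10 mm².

A_s ≈ 2460 mm²

M_n = M_u/φ = 774/0.90 = 860 kN·m.
With M_n = 0.85 f'_c a b (d − a/2), solve the quadratic for a:
a = d − √(d² − 2M_n/(0.85 f'_c b)) = 775 − √(775² − 2 × 860×10⁶/(0.85 × 25.8 × 370)) = 151.58 mm.
A_s = 0.85 f'_c a b / f_y = 0.85 × 25.8 × 151.58 × 370 / 500 = 2459.9 mm².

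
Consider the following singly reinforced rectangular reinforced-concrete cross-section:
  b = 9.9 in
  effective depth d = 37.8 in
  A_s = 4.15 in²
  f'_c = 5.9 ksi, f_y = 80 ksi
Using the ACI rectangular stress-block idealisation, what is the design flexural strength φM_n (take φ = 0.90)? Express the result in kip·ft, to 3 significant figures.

T = A_s f_y = 4.15 × 80 = 332 kips.
a = T/(0.85 f'_c b) = 332/(0.85 × 5.9 × 9.9) = 6.687 in.
M_n = T(d − a/2) = 332 × (37.8 − 3.3435) = 11439.6 kip·in = 11439.6/12 = 953.30 kip·ft.
φM_n = 0.90 × 953.30 = 857.97 kip·ft.

φM_n ≈ 858 kip·ft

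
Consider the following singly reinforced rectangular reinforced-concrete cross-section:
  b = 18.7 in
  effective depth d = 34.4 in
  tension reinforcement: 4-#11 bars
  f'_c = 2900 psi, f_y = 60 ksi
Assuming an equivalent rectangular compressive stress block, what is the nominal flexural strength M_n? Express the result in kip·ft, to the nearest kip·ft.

A_s = 4 × 1.56 = 6.24 in².
T = A_s f_y = 6.24 × 60 = 374.4 kips.
a = T/(0.85 f'_c b) = 374.4/(0.85 × 2.9 × 18.7) = 8.122 in.
M_n = T(d − a/2) = 374.4 × (34.4 − 4.061) = 11358.9 kip·in = 11358.9/12 = 946.58 kip·ft.

M_n ≈ 947 kip·ft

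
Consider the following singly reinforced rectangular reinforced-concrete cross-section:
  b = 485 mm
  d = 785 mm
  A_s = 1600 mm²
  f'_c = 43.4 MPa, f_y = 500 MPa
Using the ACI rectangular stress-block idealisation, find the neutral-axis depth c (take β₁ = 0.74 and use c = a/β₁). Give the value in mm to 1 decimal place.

T = A_s f_y = 1600 × 500 = 800000 N = 800 kN.
Setting C = 0.85 f'_c a b equal to T: a = 800000/(0.85 × 43.4 × 485) = 44.714 mm.
With β₁ = 0.74, c = a/β₁ = 44.714/0.74 = 60.4 mm.

c ≈ 60.4 mm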